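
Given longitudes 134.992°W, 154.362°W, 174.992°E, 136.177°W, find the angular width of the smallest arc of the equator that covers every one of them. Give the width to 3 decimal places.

Sort the longitudes: -154.362°, -136.177°, -134.992°, +174.992°.
Eastward gaps between consecutive values (wrapping around): 18.185°, 1.185°, 309.984°, 30.646°.
Largest gap = 309.984° ⇒ minimal covering band is its complement: 360° − 309.984° = 50.016°.
Band runs from +174.992° eastward to -134.992°, crossing the antimeridian.

50.016°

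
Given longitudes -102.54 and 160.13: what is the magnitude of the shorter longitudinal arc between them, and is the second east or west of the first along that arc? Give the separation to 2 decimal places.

97.33° west

Raw difference: 160.13 − -102.54 = 262.67°.
Normalise into (−180°, 180°]: 262.67° − 360° = -97.33°.
Negative ⇒ the second point lies to the west; separation 97.33°.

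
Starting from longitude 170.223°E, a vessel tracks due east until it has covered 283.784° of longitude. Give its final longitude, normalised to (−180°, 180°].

94.007°E

Start at +170.223°; shift +283.784° → +454.007°.
+454.007° lies outside (−180°, 180°]; subtract 360° → +94.007°.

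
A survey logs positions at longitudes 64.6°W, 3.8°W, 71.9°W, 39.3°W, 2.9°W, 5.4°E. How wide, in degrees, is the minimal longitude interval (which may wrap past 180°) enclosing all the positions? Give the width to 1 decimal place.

Sort the longitudes: -71.9°, -64.6°, -39.3°, -3.8°, -2.9°, +5.4°.
Eastward gaps between consecutive values (wrapping around): 7.3°, 25.3°, 35.5°, 0.9°, 8.3°, 282.7°.
Largest gap = 282.7° ⇒ minimal covering band is its complement: 360° − 282.7° = 77.3°.
Band runs from -71.9° eastward to +5.4°.

77.3°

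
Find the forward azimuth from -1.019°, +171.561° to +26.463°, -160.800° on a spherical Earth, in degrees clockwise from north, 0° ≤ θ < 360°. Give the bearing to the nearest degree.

42°

Δλ = -160.800 − 171.561 = -332.361°; wrapped into (−180°, 180°]: 27.639°.
θ = atan2( sin Δλ · cos φ₂ , cos φ₁ · sin φ₂ − sin φ₁ · cos φ₂ · cos Δλ )
  = atan2(0.41529, 0.45965) = 42.098° → normalised to [0°, 360°): 42.098°.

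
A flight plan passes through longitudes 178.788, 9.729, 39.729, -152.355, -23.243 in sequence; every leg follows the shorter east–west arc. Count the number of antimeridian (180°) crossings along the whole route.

1

Leg 1: +178.788° → +9.729°, shortest Δλ = -169.059° (west) — does not cross 180°.
Leg 2: +9.729° → +39.729°, shortest Δλ = 30.0° (east) — does not cross 180°.
Leg 3: +39.729° → -152.355°, shortest Δλ = 167.916° (east) — crosses 180°.
Leg 4: -152.355° → -23.243°, shortest Δλ = 129.112° (east) — does not cross 180°.
Total crossings: 1.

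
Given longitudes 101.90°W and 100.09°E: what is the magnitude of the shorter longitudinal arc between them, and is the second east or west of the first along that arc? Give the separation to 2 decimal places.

Raw difference: 100.09 − -101.90 = 201.99°.
Normalise into (−180°, 180°]: 201.99° − 360° = -158.01°.
Negative ⇒ the second point lies to the west; separation 158.01°.

158.01° west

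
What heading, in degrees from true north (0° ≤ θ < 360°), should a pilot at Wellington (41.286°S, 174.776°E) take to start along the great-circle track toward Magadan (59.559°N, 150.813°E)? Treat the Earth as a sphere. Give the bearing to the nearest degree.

348°

Δλ = 150.813 − 174.776 = -23.963°.
θ = atan2( sin Δλ · cos φ₂ , cos φ₁ · sin φ₂ − sin φ₁ · cos φ₂ · cos Δλ )
  = atan2(-0.20577, 0.95333) = -12.180° → normalised to [0°, 360°): 347.820°.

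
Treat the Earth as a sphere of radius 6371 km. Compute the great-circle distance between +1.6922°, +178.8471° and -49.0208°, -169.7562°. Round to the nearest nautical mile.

3102 nmi

Δλ = -169.7562 − 178.8471 = -348.6033°; wrapped into (−180°, 180°]: 11.3967°.
Δφ = -49.0208 − 1.6922 = -50.7130°.
a = sin²(Δφ/2) + cos φ₁ · cos φ₂ · sin²(Δλ/2) = 0.189860.
c = 2·atan2(√a, √(1−a)) = 0.90170 rad → d = 6371·c ≈ 5744.71 km ≈ 3101.89 nmi.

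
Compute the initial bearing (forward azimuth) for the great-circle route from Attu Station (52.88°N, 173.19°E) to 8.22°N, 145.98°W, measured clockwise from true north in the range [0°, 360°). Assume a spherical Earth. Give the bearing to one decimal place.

Δλ = -145.98 − 173.19 = -319.17°; wrapped into (−180°, 180°]: 40.83°.
θ = atan2( sin Δλ · cos φ₂ , cos φ₁ · sin φ₂ − sin φ₁ · cos φ₂ · cos Δλ )
  = atan2(0.64710, -0.51085) = 128.289° → normalised to [0°, 360°): 128.289°.

128.3°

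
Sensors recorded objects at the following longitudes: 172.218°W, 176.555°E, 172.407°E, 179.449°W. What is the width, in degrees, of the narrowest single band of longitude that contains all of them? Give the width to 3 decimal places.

Sort the longitudes: -179.449°, -172.218°, +172.407°, +176.555°.
Eastward gaps between consecutive values (wrapping around): 7.231°, 344.625°, 4.148°, 3.996°.
Largest gap = 344.625° ⇒ minimal covering band is its complement: 360° − 344.625° = 15.375°.
Band runs from +172.407° eastward to -172.218°, crossing the antimeridian.

15.375°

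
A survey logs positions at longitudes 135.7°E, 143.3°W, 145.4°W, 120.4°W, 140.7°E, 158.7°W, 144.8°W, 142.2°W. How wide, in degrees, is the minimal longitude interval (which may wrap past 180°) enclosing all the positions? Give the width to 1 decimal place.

103.9°

Sort the longitudes: -158.7°, -145.4°, -144.8°, -143.3°, -142.2°, -120.4°, +135.7°, +140.7°.
Eastward gaps between consecutive values (wrapping around): 13.3°, 0.6°, 1.5°, 1.1°, 21.8°, 256.1°, 5.0°, 60.6°.
Largest gap = 256.1° ⇒ minimal covering band is its complement: 360° − 256.1° = 103.9°.
Band runs from +135.7° eastward to -120.4°, crossing the antimeridian.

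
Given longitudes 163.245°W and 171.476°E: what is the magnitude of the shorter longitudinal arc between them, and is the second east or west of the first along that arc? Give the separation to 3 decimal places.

25.279° west

Raw difference: 171.476 − -163.245 = 334.721°.
Normalise into (−180°, 180°]: 334.721° − 360° = -25.279°.
Negative ⇒ the second point lies to the west; separation 25.279°.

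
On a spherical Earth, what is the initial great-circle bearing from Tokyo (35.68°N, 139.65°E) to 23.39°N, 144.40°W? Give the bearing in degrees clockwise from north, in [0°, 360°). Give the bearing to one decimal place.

77.8°

Δλ = -144.40 − 139.65 = -284.05°; wrapped into (−180°, 180°]: 75.95°.
θ = atan2( sin Δλ · cos φ₂ , cos φ₁ · sin φ₂ − sin φ₁ · cos φ₂ · cos Δλ )
  = atan2(0.89037, 0.19251) = 77.800° → normalised to [0°, 360°): 77.800°.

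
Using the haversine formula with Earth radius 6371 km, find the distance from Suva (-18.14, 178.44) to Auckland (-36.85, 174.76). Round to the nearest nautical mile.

1140 nmi

Δλ = 174.76 − 178.44 = -3.68°.
Δφ = -36.85 − -18.14 = -18.71°.
a = sin²(Δφ/2) + cos φ₁ · cos φ₂ · sin²(Δλ/2) = 0.027207.
c = 2·atan2(√a, √(1−a)) = 0.33140 rad → d = 6371·c ≈ 2111.38 km ≈ 1140.05 nmi.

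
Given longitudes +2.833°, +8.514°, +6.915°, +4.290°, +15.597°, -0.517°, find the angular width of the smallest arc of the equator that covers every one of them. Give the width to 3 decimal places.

16.114°

Sort the longitudes: -0.517°, +2.833°, +4.290°, +6.915°, +8.514°, +15.597°.
Eastward gaps between consecutive values (wrapping around): 3.350°, 1.457°, 2.625°, 1.599°, 7.083°, 343.886°.
Largest gap = 343.886° ⇒ minimal covering band is its complement: 360° − 343.886° = 16.114°.
Band runs from -0.517° eastward to +15.597°.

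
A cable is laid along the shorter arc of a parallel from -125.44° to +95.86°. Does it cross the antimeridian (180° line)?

Naïve |95.86 − -125.44| = 221.3° > 180°, so the shorter arc goes the other way round — across 180°.
Signed shortest Δλ = ((95.86 − -125.44 + 180) mod 360) − 180 = -138.7°.
Going west by 138.7° from -125.44° passes through 180° before reaching +95.86°.

Yes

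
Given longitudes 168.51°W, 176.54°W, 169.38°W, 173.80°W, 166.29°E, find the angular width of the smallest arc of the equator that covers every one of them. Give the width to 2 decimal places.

25.20°

Sort the longitudes: -176.54°, -173.80°, -169.38°, -168.51°, +166.29°.
Eastward gaps between consecutive values (wrapping around): 2.74°, 4.42°, 0.87°, 334.80°, 17.17°.
Largest gap = 334.80° ⇒ minimal covering band is its complement: 360° − 334.80° = 25.20°.
Band runs from +166.29° eastward to -168.51°, crossing the antimeridian.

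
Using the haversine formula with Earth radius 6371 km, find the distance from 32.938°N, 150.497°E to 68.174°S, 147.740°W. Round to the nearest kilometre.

12334 km

Δλ = -147.740 − 150.497 = -298.237°; wrapped into (−180°, 180°]: 61.763°.
Δφ = -68.174 − 32.938 = -101.112°.
a = sin²(Δφ/2) + cos φ₁ · cos φ₂ · sin²(Δλ/2) = 0.678564.
c = 2·atan2(√a, √(1−a)) = 1.93599 rad → d = 6371·c ≈ 12334.18 km.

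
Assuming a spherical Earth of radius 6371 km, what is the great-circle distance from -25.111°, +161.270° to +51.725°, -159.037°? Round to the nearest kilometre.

9379 km

Δλ = -159.037 − 161.270 = -320.307°; wrapped into (−180°, 180°]: 39.693°.
Δφ = 51.725 − -25.111 = 76.836°.
a = sin²(Δφ/2) + cos φ₁ · cos φ₂ · sin²(Δλ/2) = 0.450780.
c = 2·atan2(√a, √(1−a)) = 1.47220 rad → d = 6371·c ≈ 9379.36 km.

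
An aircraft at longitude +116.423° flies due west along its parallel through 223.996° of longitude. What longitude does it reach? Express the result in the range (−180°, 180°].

-107.573°

Start at +116.423°; shift −223.996° → -107.573°.
-107.573° already lies in (−180°, 180°].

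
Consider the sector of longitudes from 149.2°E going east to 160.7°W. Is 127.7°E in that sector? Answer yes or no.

Band width going east from +149.2° to -160.7°: ((-160.7 − 149.2) mod 360) = 50.1°.
Offset of +127.7° east of the west edge: ((127.7 − 149.2) mod 360) = 338.5°.
338.5° > 50.1° ⇒ outside.

No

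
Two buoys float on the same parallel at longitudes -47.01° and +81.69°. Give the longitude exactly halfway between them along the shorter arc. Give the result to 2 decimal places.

Signed shortest Δλ from -47.01° to +81.69° is +128.70°.
Midpoint longitude = -47.01° + (+128.70°)/2 = -47.01° + 64.35° = +17.34°.

+17.34°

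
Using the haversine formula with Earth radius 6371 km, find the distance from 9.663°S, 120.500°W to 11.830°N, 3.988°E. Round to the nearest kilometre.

Δλ = 3.988 − -120.500 = 124.488°.
Δφ = 11.830 − -9.663 = 21.493°.
a = sin²(Δφ/2) + cos φ₁ · cos φ₂ · sin²(Δλ/2) = 0.790378.
c = 2·atan2(√a, √(1−a)) = 2.19045 rad → d = 6371·c ≈ 13955.37 km.

13955 km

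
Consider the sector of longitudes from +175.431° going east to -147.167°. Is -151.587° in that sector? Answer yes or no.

Band width going east from +175.431° to -147.167°: ((-147.167 − 175.431) mod 360) = 37.402°.
Offset of -151.587° east of the west edge: ((-151.587 − 175.431) mod 360) = 32.982°.
32.982° ≤ 37.402° ⇒ inside.

Yes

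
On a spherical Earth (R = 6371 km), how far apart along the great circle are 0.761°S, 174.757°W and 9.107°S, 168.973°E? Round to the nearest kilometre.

2026 km

Δλ = 168.973 − -174.757 = 343.730°; wrapped into (−180°, 180°]: -16.270°.
Δφ = -9.107 − -0.761 = -8.346°.
a = sin²(Δφ/2) + cos φ₁ · cos φ₂ · sin²(Δλ/2) = 0.025065.
c = 2·atan2(√a, √(1−a)) = 0.31798 rad → d = 6371·c ≈ 2025.83 km.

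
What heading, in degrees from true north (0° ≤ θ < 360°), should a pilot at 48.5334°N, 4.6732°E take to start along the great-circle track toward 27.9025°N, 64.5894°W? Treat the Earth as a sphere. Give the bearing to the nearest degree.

Δλ = -64.5894 − 4.6732 = -69.2626°.
θ = atan2( sin Δλ · cos φ₂ , cos φ₁ · sin φ₂ − sin φ₁ · cos φ₂ · cos Δλ )
  = atan2(-0.82649, 0.07540) = -84.788° → normalised to [0°, 360°): 275.212°.

275°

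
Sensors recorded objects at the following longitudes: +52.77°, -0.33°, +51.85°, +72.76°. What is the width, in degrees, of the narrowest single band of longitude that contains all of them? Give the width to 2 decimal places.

73.09°

Sort the longitudes: -0.33°, +51.85°, +52.77°, +72.76°.
Eastward gaps between consecutive values (wrapping around): 52.18°, 0.92°, 19.99°, 286.91°.
Largest gap = 286.91° ⇒ minimal covering band is its complement: 360° − 286.91° = 73.09°.
Band runs from -0.33° eastward to +72.76°.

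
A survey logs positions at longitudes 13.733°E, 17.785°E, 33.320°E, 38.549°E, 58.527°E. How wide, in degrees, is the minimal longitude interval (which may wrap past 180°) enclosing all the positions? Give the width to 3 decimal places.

44.794°

Sort the longitudes: +13.733°, +17.785°, +33.320°, +38.549°, +58.527°.
Eastward gaps between consecutive values (wrapping around): 4.052°, 15.535°, 5.229°, 19.978°, 315.206°.
Largest gap = 315.206° ⇒ minimal covering band is its complement: 360° − 315.206° = 44.794°.
Band runs from +13.733° eastward to +58.527°.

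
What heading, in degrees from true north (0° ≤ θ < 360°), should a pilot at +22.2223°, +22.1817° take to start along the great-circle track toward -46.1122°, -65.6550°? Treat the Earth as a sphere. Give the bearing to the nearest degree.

Δλ = -65.6550 − 22.1817 = -87.8367°.
θ = atan2( sin Δλ · cos φ₂ , cos φ₁ · sin φ₂ − sin φ₁ · cos φ₂ · cos Δλ )
  = atan2(-0.69275, -0.67706) = -134.344° → normalised to [0°, 360°): 225.656°.

226°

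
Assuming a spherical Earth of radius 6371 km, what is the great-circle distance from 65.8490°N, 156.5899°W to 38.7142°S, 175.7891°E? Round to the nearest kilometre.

Δλ = 175.7891 − -156.5899 = 332.3790°; wrapped into (−180°, 180°]: -27.6210°.
Δφ = -38.7142 − 65.8490 = -104.5632°.
a = sin²(Δφ/2) + cos φ₁ · cos φ₂ · sin²(Δλ/2) = 0.643915.
c = 2·atan2(√a, √(1−a)) = 1.86276 rad → d = 6371·c ≈ 11867.63 km.

11868 km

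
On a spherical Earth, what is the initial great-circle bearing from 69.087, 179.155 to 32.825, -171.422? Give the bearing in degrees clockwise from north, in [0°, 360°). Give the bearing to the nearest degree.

167°

Δλ = -171.422 − 179.155 = -350.577°; wrapped into (−180°, 180°]: 9.423°.
θ = atan2( sin Δλ · cos φ₂ , cos φ₁ · sin φ₂ − sin φ₁ · cos φ₂ · cos Δλ )
  = atan2(0.13758, -0.58089) = 166.675° → normalised to [0°, 360°): 166.675°.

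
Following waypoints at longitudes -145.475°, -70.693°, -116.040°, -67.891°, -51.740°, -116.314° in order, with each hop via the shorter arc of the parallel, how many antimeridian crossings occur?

0

Leg 1: -145.475° → -70.693°, shortest Δλ = 74.782° (east) — does not cross 180°.
Leg 2: -70.693° → -116.040°, shortest Δλ = -45.347° (west) — does not cross 180°.
Leg 3: -116.040° → -67.891°, shortest Δλ = 48.149° (east) — does not cross 180°.
Leg 4: -67.891° → -51.740°, shortest Δλ = 16.151° (east) — does not cross 180°.
Leg 5: -51.740° → -116.314°, shortest Δλ = -64.574° (west) — does not cross 180°.
Total crossings: 0.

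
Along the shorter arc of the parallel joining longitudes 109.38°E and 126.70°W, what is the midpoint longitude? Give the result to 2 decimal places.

171.34°E

Signed shortest Δλ from +109.38° to -126.70° is +123.92°.
Midpoint longitude = +109.38° + (+123.92°)/2 = +109.38° + 61.96° = +171.34°.
(The naïve average (+109.38 + -126.70)/2 = -8.66° is on the wrong side of the globe.)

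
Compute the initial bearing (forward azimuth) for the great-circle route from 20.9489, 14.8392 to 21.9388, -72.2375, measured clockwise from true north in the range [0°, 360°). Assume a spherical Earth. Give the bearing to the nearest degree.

Δλ = -72.2375 − 14.8392 = -87.0767°.
θ = atan2( sin Δλ · cos φ₂ , cos φ₁ · sin φ₂ − sin φ₁ · cos φ₂ · cos Δλ )
  = atan2(-0.92638, 0.33201) = -70.283° → normalised to [0°, 360°): 289.717°.

290°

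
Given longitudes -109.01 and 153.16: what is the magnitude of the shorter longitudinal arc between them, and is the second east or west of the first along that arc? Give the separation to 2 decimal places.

97.83° west

Raw difference: 153.16 − -109.01 = 262.17°.
Normalise into (−180°, 180°]: 262.17° − 360° = -97.83°.
Negative ⇒ the second point lies to the west; separation 97.83°.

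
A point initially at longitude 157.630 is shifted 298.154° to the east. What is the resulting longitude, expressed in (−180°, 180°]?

+95.784°

Start at +157.630°; shift +298.154° → +455.784°.
+455.784° lies outside (−180°, 180°]; subtract 360° → +95.784°.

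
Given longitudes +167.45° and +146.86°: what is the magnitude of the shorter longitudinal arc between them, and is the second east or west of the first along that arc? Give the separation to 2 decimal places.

Raw difference: 146.86 − 167.45 = -20.59°.
Normalise into (−180°, 180°]: -20.59° stays -20.59°.
Negative ⇒ the second point lies to the west; separation 20.59°.

20.59° west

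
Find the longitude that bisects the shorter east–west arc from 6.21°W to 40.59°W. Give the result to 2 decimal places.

Signed shortest Δλ from -6.21° to -40.59° is -34.38°.
Midpoint longitude = -6.21° + (-34.38°)/2 = -6.21° − 17.19° = -23.40°.

23.40°W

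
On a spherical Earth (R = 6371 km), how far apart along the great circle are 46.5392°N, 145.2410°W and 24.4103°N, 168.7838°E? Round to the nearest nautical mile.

2562 nmi

Δλ = 168.7838 − -145.2410 = 314.0248°; wrapped into (−180°, 180°]: -45.9752°.
Δφ = 24.4103 − 46.5392 = -22.1289°.
a = sin²(Δφ/2) + cos φ₁ · cos φ₂ · sin²(Δλ/2) = 0.132362.
c = 2·atan2(√a, √(1−a)) = 0.74472 rad → d = 6371·c ≈ 4744.62 km ≈ 2561.89 nmi.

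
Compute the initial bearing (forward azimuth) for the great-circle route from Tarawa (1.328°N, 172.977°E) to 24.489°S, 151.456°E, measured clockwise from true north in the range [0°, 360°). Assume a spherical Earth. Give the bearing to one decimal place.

217.6°

Δλ = 151.456 − 172.977 = -21.521°.
θ = atan2( sin Δλ · cos φ₂ , cos φ₁ · sin φ₂ − sin φ₁ · cos φ₂ · cos Δλ )
  = atan2(-0.33384, -0.43403) = -142.434° → normalised to [0°, 360°): 217.566°.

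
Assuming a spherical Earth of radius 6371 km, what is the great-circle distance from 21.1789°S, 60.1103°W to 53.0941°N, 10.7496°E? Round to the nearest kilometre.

Δλ = 10.7496 − -60.1103 = 70.8599°.
Δφ = 53.0941 − -21.1789 = 74.2730°.
a = sin²(Δφ/2) + cos φ₁ · cos φ₂ · sin²(Δλ/2) = 0.552648.
c = 2·atan2(√a, √(1−a)) = 1.67629 rad → d = 6371·c ≈ 10679.62 km.

10680 km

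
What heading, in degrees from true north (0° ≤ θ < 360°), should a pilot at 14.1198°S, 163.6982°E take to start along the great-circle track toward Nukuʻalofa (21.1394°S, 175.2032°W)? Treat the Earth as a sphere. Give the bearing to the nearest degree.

112°

Δλ = -175.2032 − 163.6982 = -338.9014°; wrapped into (−180°, 180°]: 21.0986°.
θ = atan2( sin Δλ · cos φ₂ , cos φ₁ · sin φ₂ − sin φ₁ · cos φ₂ · cos Δλ )
  = atan2(0.33575, -0.13746) = 112.265° → normalised to [0°, 360°): 112.265°.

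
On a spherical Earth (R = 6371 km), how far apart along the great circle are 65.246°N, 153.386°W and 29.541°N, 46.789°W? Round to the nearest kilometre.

Δλ = -46.789 − -153.386 = 106.597°.
Δφ = 29.541 − 65.246 = -35.705°.
a = sin²(Δφ/2) + cos φ₁ · cos φ₂ · sin²(Δλ/2) = 0.328157.
c = 2·atan2(√a, √(1−a)) = 1.21996 rad → d = 6371·c ≈ 7772.34 km.

7772 km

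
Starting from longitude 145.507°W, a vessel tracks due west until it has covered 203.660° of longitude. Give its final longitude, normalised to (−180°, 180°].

Start at -145.507°; shift −203.660° → -349.167°.
-349.167° lies outside (−180°, 180°]; add 360° → +10.833°.

10.833°E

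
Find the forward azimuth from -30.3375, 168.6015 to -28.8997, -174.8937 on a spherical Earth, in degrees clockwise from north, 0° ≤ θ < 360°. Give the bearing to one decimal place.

88.4°

Δλ = -174.8937 − 168.6015 = -343.4952°; wrapped into (−180°, 180°]: 16.5048°.
θ = atan2( sin Δλ · cos φ₂ , cos φ₁ · sin φ₂ − sin φ₁ · cos φ₂ · cos Δλ )
  = atan2(0.24872, 0.00687) = 88.417° → normalised to [0°, 360°): 88.417°.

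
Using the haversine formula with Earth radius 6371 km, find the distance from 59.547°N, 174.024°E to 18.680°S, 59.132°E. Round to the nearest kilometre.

13184 km

Δλ = 59.132 − 174.024 = -114.892°.
Δφ = -18.680 − 59.547 = -78.227°.
a = sin²(Δφ/2) + cos φ₁ · cos φ₂ · sin²(Δλ/2) = 0.739095.
c = 2·atan2(√a, √(1−a)) = 2.06939 rad → d = 6371·c ≈ 13184.08 km.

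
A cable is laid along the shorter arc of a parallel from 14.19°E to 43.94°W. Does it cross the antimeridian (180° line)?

No

Signed shortest Δλ = ((-43.94 − 14.19 + 180) mod 360) − 180 = -58.13°.
Going west by 58.13° from +14.19° reaches -43.94° without touching 180°.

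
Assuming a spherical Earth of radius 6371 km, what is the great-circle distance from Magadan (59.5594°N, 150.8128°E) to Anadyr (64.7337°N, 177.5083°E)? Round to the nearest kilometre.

Δλ = 177.5083 − 150.8128 = 26.6955°.
Δφ = 64.7337 − 59.5594 = 5.1743°.
a = sin²(Δφ/2) + cos φ₁ · cos φ₂ · sin²(Δλ/2) = 0.013563.
c = 2·atan2(√a, √(1−a)) = 0.23345 rad → d = 6371·c ≈ 1487.31 km.

1487 km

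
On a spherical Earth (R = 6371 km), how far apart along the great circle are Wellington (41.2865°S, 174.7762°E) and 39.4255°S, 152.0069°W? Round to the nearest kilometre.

2805 km

Δλ = -152.0069 − 174.7762 = -326.7831°; wrapped into (−180°, 180°]: 33.2169°.
Δφ = -39.4255 − -41.2865 = 1.8610°.
a = sin²(Δφ/2) + cos φ₁ · cos φ₂ · sin²(Δλ/2) = 0.047684.
c = 2·atan2(√a, √(1−a)) = 0.44028 rad → d = 6371·c ≈ 2805.04 km.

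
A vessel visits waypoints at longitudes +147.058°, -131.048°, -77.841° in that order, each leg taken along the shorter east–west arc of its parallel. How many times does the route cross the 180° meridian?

1

Leg 1: +147.058° → -131.048°, shortest Δλ = 81.894° (east) — crosses 180°.
Leg 2: -131.048° → -77.841°, shortest Δλ = 53.207° (east) — does not cross 180°.
Total crossings: 1.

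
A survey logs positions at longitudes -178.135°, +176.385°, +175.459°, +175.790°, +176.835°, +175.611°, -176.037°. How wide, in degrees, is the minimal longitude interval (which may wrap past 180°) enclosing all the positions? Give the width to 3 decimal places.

8.504°

Sort the longitudes: -178.135°, -176.037°, +175.459°, +175.611°, +175.790°, +176.385°, +176.835°.
Eastward gaps between consecutive values (wrapping around): 2.098°, 351.496°, 0.152°, 0.179°, 0.595°, 0.450°, 5.030°.
Largest gap = 351.496° ⇒ minimal covering band is its complement: 360° − 351.496° = 8.504°.
Band runs from +175.459° eastward to -176.037°, crossing the antimeridian.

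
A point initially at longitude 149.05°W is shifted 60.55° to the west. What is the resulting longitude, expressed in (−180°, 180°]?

150.40°E

Start at -149.05°; shift −60.55° → -209.60°.
-209.60° lies outside (−180°, 180°]; add 360° → +150.40°.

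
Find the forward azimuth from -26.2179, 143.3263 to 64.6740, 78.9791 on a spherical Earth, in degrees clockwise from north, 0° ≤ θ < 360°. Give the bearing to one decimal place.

Δλ = 78.9791 − 143.3263 = -64.3472°.
θ = atan2( sin Δλ · cos φ₂ , cos φ₁ · sin φ₂ − sin φ₁ · cos φ₂ · cos Δλ )
  = atan2(-0.38560, 0.89271) = -23.362° → normalised to [0°, 360°): 336.638°.

336.6°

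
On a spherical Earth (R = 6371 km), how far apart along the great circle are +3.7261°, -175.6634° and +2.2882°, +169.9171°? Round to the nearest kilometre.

Δλ = 169.9171 − -175.6634 = 345.5805°; wrapped into (−180°, 180°]: -14.4195°.
Δφ = 2.2882 − 3.7261 = -1.4379°.
a = sin²(Δφ/2) + cos φ₁ · cos φ₂ · sin²(Δλ/2) = 0.015862.
c = 2·atan2(√a, √(1−a)) = 0.25256 rad → d = 6371·c ≈ 1609.08 km.

1609 km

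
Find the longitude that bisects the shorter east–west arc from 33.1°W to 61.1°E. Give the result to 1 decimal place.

14.0°E

Signed shortest Δλ from -33.1° to +61.1° is +94.2°.
Midpoint longitude = -33.1° + (+94.2°)/2 = -33.1° + 47.1° = +14.0°.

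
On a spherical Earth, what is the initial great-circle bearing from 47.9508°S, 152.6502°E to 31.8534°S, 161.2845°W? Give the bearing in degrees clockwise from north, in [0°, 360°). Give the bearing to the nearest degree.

Δλ = -161.2845 − 152.6502 = -313.9347°; wrapped into (−180°, 180°]: 46.0653°.
θ = atan2( sin Δλ · cos φ₂ , cos φ₁ · sin φ₂ − sin φ₁ · cos φ₂ · cos Δλ )
  = atan2(0.61168, 0.08416) = 82.166° → normalised to [0°, 360°): 82.166°.

82°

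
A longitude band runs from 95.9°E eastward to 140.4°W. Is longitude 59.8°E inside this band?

No

Band width going east from +95.9° to -140.4°: ((-140.4 − 95.9) mod 360) = 123.7°.
Offset of +59.8° east of the west edge: ((59.8 − 95.9) mod 360) = 323.9°.
323.9° > 123.7° ⇒ outside.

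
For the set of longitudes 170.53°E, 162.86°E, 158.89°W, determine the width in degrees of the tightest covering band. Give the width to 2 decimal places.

Sort the longitudes: -158.89°, +162.86°, +170.53°.
Eastward gaps between consecutive values (wrapping around): 321.75°, 7.67°, 30.58°.
Largest gap = 321.75° ⇒ minimal covering band is its complement: 360° − 321.75° = 38.25°.
Band runs from +162.86° eastward to -158.89°, crossing the antimeridian.

38.25°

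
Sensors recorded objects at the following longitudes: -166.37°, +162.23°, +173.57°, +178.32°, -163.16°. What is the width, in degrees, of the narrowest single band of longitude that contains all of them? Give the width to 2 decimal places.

34.61°

Sort the longitudes: -166.37°, -163.16°, +162.23°, +173.57°, +178.32°.
Eastward gaps between consecutive values (wrapping around): 3.21°, 325.39°, 11.34°, 4.75°, 15.31°.
Largest gap = 325.39° ⇒ minimal covering band is its complement: 360° − 325.39° = 34.61°.
Band runs from +162.23° eastward to -163.16°, crossing the antimeridian.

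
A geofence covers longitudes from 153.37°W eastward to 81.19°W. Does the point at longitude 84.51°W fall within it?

Yes

Band width going east from -153.37° to -81.19°: ((-81.19 − -153.37) mod 360) = 72.18°.
Offset of -84.51° east of the west edge: ((-84.51 − -153.37) mod 360) = 68.86°.
68.86° ≤ 72.18° ⇒ inside.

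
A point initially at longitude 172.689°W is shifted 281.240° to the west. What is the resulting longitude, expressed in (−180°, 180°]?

Start at -172.689°; shift −281.240° → -453.929°.
-453.929° lies outside (−180°, 180°]; add 360° → -93.929°.

93.929°W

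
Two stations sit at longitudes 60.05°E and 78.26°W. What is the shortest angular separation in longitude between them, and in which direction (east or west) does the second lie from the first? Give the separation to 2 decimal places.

138.31° west

Raw difference: -78.26 − 60.05 = -138.31°.
Normalise into (−180°, 180°]: -138.31° stays -138.31°.
Negative ⇒ the second point lies to the west; separation 138.31°.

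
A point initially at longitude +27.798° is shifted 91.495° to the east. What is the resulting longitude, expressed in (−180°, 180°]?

Start at +27.798°; shift +91.495° → +119.293°.
+119.293° already lies in (−180°, 180°].

+119.293°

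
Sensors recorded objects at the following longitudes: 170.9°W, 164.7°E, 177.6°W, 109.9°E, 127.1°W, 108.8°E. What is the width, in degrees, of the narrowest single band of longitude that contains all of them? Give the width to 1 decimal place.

124.1°

Sort the longitudes: -177.6°, -170.9°, -127.1°, +108.8°, +109.9°, +164.7°.
Eastward gaps between consecutive values (wrapping around): 6.7°, 43.8°, 235.9°, 1.1°, 54.8°, 17.7°.
Largest gap = 235.9° ⇒ minimal covering band is its complement: 360° − 235.9° = 124.1°.
Band runs from +108.8° eastward to -127.1°, crossing the antimeridian.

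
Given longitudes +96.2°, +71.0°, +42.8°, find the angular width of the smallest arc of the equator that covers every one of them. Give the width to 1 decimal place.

53.4°

Sort the longitudes: +42.8°, +71.0°, +96.2°.
Eastward gaps between consecutive values (wrapping around): 28.2°, 25.2°, 306.6°.
Largest gap = 306.6° ⇒ minimal covering band is its complement: 360° − 306.6° = 53.4°.
Band runs from +42.8° eastward to +96.2°.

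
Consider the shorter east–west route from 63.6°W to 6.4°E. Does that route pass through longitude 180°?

No

Signed shortest Δλ = ((6.4 − -63.6 + 180) mod 360) − 180 = 70.0°.
Going east by 70.0° from -63.6° reaches +6.4° without touching 180°.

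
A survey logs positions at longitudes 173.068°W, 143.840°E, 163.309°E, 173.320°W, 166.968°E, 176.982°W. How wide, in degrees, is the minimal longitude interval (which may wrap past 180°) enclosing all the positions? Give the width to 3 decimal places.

Sort the longitudes: -176.982°, -173.320°, -173.068°, +143.840°, +163.309°, +166.968°.
Eastward gaps between consecutive values (wrapping around): 3.662°, 0.252°, 316.908°, 19.469°, 3.659°, 16.050°.
Largest gap = 316.908° ⇒ minimal covering band is its complement: 360° − 316.908° = 43.092°.
Band runs from +143.840° eastward to -173.068°, crossing the antimeridian.

43.092°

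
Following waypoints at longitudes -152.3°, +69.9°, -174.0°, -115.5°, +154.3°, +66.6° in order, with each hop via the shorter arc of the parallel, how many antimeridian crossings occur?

Leg 1: -152.3° → +69.9°, shortest Δλ = -137.8° (west) — crosses 180°.
Leg 2: +69.9° → -174.0°, shortest Δλ = 116.1° (east) — crosses 180°.
Leg 3: -174.0° → -115.5°, shortest Δλ = 58.5° (east) — does not cross 180°.
Leg 4: -115.5° → +154.3°, shortest Δλ = -90.2° (west) — crosses 180°.
Leg 5: +154.3° → +66.6°, shortest Δλ = -87.7° (west) — does not cross 180°.
Total crossings: 3.

3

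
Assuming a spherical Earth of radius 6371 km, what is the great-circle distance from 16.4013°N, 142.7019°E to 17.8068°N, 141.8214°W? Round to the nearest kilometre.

7963 km

Δλ = -141.8214 − 142.7019 = -284.5233°; wrapped into (−180°, 180°]: 75.4767°.
Δφ = 17.8068 − 16.4013 = 1.4055°.
a = sin²(Δφ/2) + cos φ₁ · cos φ₂ · sin²(Δλ/2) = 0.342303.
c = 2·atan2(√a, √(1−a)) = 1.24993 rad → d = 6371·c ≈ 7963.27 km.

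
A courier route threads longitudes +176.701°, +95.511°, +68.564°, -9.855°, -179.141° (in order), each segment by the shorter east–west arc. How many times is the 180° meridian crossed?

Leg 1: +176.701° → +95.511°, shortest Δλ = -81.19° (west) — does not cross 180°.
Leg 2: +95.511° → +68.564°, shortest Δλ = -26.947° (west) — does not cross 180°.
Leg 3: +68.564° → -9.855°, shortest Δλ = -78.419° (west) — does not cross 180°.
Leg 4: -9.855° → -179.141°, shortest Δλ = -169.286° (west) — does not cross 180°.
Total crossings: 0.

0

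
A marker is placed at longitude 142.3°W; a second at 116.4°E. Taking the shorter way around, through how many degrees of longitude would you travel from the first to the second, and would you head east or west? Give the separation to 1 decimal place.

Raw difference: 116.4 − -142.3 = 258.7°.
Normalise into (−180°, 180°]: 258.7° − 360° = -101.3°.
Negative ⇒ the second point lies to the west; separation 101.3°.

101.3° west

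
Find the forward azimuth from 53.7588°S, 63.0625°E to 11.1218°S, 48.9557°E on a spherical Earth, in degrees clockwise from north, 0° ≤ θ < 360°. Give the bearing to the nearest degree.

340°

Δλ = 48.9557 − 63.0625 = -14.1068°.
θ = atan2( sin Δλ · cos φ₂ , cos φ₁ · sin φ₂ − sin φ₁ · cos φ₂ · cos Δλ )
  = atan2(-0.23915, 0.65349) = -20.101° → normalised to [0°, 360°): 339.899°.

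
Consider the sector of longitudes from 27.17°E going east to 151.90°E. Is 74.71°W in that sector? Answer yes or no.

No

Band width going east from +27.17° to +151.90°: ((151.90 − 27.17) mod 360) = 124.73°.
Offset of -74.71° east of the west edge: ((-74.71 − 27.17) mod 360) = 258.12°.
258.12° > 124.73° ⇒ outside.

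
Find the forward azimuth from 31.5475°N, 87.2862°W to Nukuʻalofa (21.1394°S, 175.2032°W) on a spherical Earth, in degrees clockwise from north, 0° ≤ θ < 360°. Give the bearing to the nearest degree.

Δλ = -175.2032 − -87.2862 = -87.9170°.
θ = atan2( sin Δλ · cos φ₂ , cos φ₁ · sin φ₂ − sin φ₁ · cos φ₂ · cos Δλ )
  = atan2(-0.93209, -0.32508) = -109.227° → normalised to [0°, 360°): 250.773°.

251°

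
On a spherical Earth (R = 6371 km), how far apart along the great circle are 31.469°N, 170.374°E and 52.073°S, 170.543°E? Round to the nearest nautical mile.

Δλ = 170.543 − 170.374 = 0.169°.
Δφ = -52.073 − 31.469 = -83.542°.
a = sin²(Δφ/2) + cos φ₁ · cos φ₂ · sin²(Δλ/2) = 0.443764.
c = 2·atan2(√a, √(1−a)) = 1.45809 rad → d = 6371·c ≈ 9289.46 km ≈ 5015.91 nmi.

5016 nmi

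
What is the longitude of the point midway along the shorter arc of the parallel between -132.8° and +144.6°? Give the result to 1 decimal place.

Signed shortest Δλ from -132.8° to +144.6° is -82.6°.
Midpoint longitude = -132.8° + (-82.6°)/2 = -132.8° − 41.3° = -174.1°.
(The naïve average (-132.8 + +144.6)/2 = 5.9° is on the wrong side of the globe.)

-174.1°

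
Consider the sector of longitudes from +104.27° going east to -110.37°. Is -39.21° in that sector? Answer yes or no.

No

Band width going east from +104.27° to -110.37°: ((-110.37 − 104.27) mod 360) = 145.36°.
Offset of -39.21° east of the west edge: ((-39.21 − 104.27) mod 360) = 216.52°.
216.52° > 145.36° ⇒ outside.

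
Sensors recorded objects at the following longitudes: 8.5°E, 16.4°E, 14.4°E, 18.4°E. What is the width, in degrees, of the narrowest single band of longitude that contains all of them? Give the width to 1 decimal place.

Sort the longitudes: +8.5°, +14.4°, +16.4°, +18.4°.
Eastward gaps between consecutive values (wrapping around): 5.9°, 2.0°, 2.0°, 350.1°.
Largest gap = 350.1° ⇒ minimal covering band is its complement: 360° − 350.1° = 9.9°.
Band runs from +8.5° eastward to +18.4°.

9.9°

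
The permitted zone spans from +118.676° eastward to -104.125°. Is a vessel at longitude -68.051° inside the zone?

Band width going east from +118.676° to -104.125°: ((-104.125 − 118.676) mod 360) = 137.199°.
Offset of -68.051° east of the west edge: ((-68.051 − 118.676) mod 360) = 173.273°.
173.273° > 137.199° ⇒ outside.

No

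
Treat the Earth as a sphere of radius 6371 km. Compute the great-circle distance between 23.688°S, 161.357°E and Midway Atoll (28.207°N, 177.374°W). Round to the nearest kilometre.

6204 km

Δλ = -177.374 − 161.357 = -338.731°; wrapped into (−180°, 180°]: 21.269°.
Δφ = 28.207 − -23.688 = 51.895°.
a = sin²(Δφ/2) + cos φ₁ · cos φ₂ · sin²(Δλ/2) = 0.218931.
c = 2·atan2(√a, √(1−a)) = 0.97383 rad → d = 6371·c ≈ 6204.26 km.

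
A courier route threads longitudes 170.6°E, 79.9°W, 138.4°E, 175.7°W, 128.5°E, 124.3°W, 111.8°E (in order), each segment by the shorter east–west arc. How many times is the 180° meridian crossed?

6

Leg 1: +170.6° → -79.9°, shortest Δλ = 109.5° (east) — crosses 180°.
Leg 2: -79.9° → +138.4°, shortest Δλ = -141.7° (west) — crosses 180°.
Leg 3: +138.4° → -175.7°, shortest Δλ = 45.9° (east) — crosses 180°.
Leg 4: -175.7° → +128.5°, shortest Δλ = -55.8° (west) — crosses 180°.
Leg 5: +128.5° → -124.3°, shortest Δλ = 107.2° (east) — crosses 180°.
Leg 6: -124.3° → +111.8°, shortest Δλ = -123.9° (west) — crosses 180°.
Total crossings: 6.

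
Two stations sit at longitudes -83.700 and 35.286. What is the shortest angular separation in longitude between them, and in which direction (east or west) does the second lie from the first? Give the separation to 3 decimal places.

Raw difference: 35.286 − -83.700 = 118.986°.
Normalise into (−180°, 180°]: 118.986° stays 118.986°.
Positive ⇒ the second point lies to the east; separation 118.986°.

118.986° east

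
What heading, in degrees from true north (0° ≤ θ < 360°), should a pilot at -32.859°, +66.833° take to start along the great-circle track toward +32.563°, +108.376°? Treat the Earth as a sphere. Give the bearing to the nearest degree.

35°

Δλ = 108.376 − 66.833 = 41.543°.
θ = atan2( sin Δλ · cos φ₂ , cos φ₁ · sin φ₂ − sin φ₁ · cos φ₂ · cos Δλ )
  = atan2(0.55893, 0.79437) = 35.131° → normalised to [0°, 360°): 35.131°.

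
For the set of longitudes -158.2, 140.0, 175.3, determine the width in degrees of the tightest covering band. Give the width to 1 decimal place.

Sort the longitudes: -158.2°, +140.0°, +175.3°.
Eastward gaps between consecutive values (wrapping around): 298.2°, 35.3°, 26.5°.
Largest gap = 298.2° ⇒ minimal covering band is its complement: 360° − 298.2° = 61.8°.
Band runs from +140.0° eastward to -158.2°, crossing the antimeridian.

61.8°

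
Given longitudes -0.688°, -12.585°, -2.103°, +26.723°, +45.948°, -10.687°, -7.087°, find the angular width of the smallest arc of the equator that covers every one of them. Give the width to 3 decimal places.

58.533°

Sort the longitudes: -12.585°, -10.687°, -7.087°, -2.103°, -0.688°, +26.723°, +45.948°.
Eastward gaps between consecutive values (wrapping around): 1.898°, 3.600°, 4.984°, 1.415°, 27.411°, 19.225°, 301.467°.
Largest gap = 301.467° ⇒ minimal covering band is its complement: 360° − 301.467° = 58.533°.
Band runs from -12.585° eastward to +45.948°.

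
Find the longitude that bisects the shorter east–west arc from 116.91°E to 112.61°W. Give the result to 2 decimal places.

177.85°W

Signed shortest Δλ from +116.91° to -112.61° is +130.48°.
Midpoint longitude = +116.91° + (+130.48°)/2 = +116.91° + 65.24° = +182.15°.
Normalise into (−180°, 180°]: -177.85°.
(The naïve average (+116.91 + -112.61)/2 = 2.15° is on the wrong side of the globe.)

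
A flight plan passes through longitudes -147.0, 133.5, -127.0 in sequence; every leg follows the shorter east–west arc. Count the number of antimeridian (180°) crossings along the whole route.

Leg 1: -147.0° → +133.5°, shortest Δλ = -79.5° (west) — crosses 180°.
Leg 2: +133.5° → -127.0°, shortest Δλ = 99.5° (east) — crosses 180°.
Total crossings: 2.

2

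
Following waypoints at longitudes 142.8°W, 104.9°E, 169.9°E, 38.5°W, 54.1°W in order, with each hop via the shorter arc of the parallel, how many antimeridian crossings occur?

2

Leg 1: -142.8° → +104.9°, shortest Δλ = -112.3° (west) — crosses 180°.
Leg 2: +104.9° → +169.9°, shortest Δλ = 65.0° (east) — does not cross 180°.
Leg 3: +169.9° → -38.5°, shortest Δλ = 151.6° (east) — crosses 180°.
Leg 4: -38.5° → -54.1°, shortest Δλ = -15.6° (west) — does not cross 180°.
Total crossings: 2.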